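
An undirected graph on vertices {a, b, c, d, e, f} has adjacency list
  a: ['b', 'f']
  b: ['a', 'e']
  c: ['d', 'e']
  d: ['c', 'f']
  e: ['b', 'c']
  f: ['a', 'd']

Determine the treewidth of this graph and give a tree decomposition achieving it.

Treewidth 2.
One such decomposition:
Bags: B1 = {a, b, e}  B2 = {a, e, f}  B3 = {d, e, f}  B4 = {c, d, e}
Tree: B1–B2, B2–B3, B3–B4

Every bag has size at most 3, so the width is 3 − 1 = 2 and tw(G) ≤ 2. The edges e–b–a–f–d–c–e form a cycle, so G is not a tree and its treewidth is at least 2. Hence tw(G) = 2 exactly.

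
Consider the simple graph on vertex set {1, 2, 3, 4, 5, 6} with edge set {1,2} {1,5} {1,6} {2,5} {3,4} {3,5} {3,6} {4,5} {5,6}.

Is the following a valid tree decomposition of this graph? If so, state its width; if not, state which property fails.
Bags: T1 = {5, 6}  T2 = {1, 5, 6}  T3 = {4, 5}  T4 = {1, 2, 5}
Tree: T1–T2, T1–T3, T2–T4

No — vertex 3 appears in no bag.

A tree decomposition must satisfy three properties: every vertex lies in some bag; for every edge, both endpoints lie together in some bag; and for every vertex, the bags containing it form a connected subtree. Here vertex 3 appears in no bag, so the decomposition is invalid.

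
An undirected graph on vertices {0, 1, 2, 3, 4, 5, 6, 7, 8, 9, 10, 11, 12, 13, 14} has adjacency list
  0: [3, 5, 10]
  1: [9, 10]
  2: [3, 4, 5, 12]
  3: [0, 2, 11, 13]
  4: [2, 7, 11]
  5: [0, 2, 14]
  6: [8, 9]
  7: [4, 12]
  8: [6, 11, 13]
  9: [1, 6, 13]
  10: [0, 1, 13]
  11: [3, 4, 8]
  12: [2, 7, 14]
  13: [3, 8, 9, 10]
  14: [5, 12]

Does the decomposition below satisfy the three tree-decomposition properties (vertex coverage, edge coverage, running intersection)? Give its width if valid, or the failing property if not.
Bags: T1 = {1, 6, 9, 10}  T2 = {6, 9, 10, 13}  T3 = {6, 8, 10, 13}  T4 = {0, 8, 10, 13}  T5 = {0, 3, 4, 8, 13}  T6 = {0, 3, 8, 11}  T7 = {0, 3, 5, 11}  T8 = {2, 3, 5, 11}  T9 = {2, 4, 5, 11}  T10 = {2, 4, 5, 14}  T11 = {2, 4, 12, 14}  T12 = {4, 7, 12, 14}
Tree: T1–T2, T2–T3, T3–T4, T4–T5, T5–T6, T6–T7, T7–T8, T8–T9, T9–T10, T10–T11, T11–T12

No — bags containing vertex 4 are not connected in the tree.

A tree decomposition must satisfy three properties: every vertex lies in some bag; for every edge, both endpoints lie together in some bag; and for every vertex, the bags containing it form a connected subtree. Here bags containing vertex 4 are not connected in the tree, so the decomposition is invalid.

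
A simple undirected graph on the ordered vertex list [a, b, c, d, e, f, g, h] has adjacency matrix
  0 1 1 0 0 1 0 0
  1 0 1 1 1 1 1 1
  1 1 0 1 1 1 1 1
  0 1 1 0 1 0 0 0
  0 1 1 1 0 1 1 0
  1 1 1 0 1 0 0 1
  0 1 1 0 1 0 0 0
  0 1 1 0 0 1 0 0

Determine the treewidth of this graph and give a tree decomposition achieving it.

Each bag holds 4 vertices, so the decomposition has width 3, which upper-bounds the treewidth. For the lower bound, the 4 vertices {b, c, d, e} are pairwise adjacent, and any tree decomposition puts a clique entirely inside one bag — forcing width ≥ 3. Hence tw(G) = 3 exactly.

Treewidth 3.
Bags: B1 = {a, b, c, f}  B2 = {b, c, e, f}  B3 = {b, c, d, e}  B4 = {b, c, e, g}  B5 = {b, c, f, h}
Tree: B1–B2, B2–B3, B3–B4, B2–B5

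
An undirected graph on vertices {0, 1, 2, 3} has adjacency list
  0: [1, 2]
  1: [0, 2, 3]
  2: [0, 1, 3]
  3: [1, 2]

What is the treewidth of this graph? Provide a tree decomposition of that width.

Treewidth 2.
Bags: B1 = {1, 2, 3}  B2 = {0, 1, 2}
Tree: B1–B2

Each bag holds 3 vertices, so the decomposition has width 2, which upper-bounds the treewidth. Conversely, {0, 1, 2} is a clique of size 3, and the vertices of any clique must share a bag in every tree decomposition; so some bag has ≥ 3 vertices and tw(G) ≥ 2. Hence tw(G) = 2 exactly.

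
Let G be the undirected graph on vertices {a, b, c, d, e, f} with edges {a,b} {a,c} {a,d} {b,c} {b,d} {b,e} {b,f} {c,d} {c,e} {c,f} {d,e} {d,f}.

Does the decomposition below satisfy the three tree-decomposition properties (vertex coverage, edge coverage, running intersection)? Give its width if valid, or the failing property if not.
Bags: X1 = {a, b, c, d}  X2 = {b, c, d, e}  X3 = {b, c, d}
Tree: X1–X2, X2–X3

A tree decomposition must satisfy three properties: every vertex lies in some bag; for every edge, both endpoints lie together in some bag; and for every vertex, the bags containing it form a connected subtree. Here vertex f appears in no bag, so the decomposition is invalid.

No — vertex f appears in no bag.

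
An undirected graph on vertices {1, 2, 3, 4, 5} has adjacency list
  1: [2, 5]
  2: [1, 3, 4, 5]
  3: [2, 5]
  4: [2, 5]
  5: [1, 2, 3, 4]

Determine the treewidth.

A width-2 tree decomposition is:
Bags: B1 = {1, 2, 5}  B2 = {2, 3, 5}  B3 = {2, 4, 5}
Tree: B1–B2, B1–B3
The largest bag has 3 vertices, giving width 2; this decomposition certifies tw(G) ≤ 2. For the lower bound, the 3 vertices {1, 2, 5} are pairwise adjacent, and any tree decomposition puts a clique entirely inside one bag — forcing width ≥ 2. Therefore the treewidth is 2.

2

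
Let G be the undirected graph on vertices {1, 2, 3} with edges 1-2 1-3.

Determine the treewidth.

1

A width-1 tree decomposition is:
Bags: B1 = {1, 3}  B2 = {1, 2}
Tree: B1–B2
Every bag has size at most 2, so the width is 2 − 1 = 1 and tw(G) ≤ 1. Since G has at least one edge (e.g. 3–1), it is not an edgeless graph, so tw(G) ≥ 1. Therefore the treewidth is 1.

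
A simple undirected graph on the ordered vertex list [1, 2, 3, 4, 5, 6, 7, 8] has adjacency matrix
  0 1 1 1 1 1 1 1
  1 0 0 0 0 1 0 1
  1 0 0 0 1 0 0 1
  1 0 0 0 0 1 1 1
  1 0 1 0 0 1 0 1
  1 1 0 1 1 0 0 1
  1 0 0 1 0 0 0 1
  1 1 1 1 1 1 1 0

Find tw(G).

3

A width-3 tree decomposition is:
Bags: B1 = {1, 4, 6, 8}  B2 = {1, 5, 6, 8}  B3 = {1, 2, 6, 8}  B4 = {1, 3, 5, 8}  B5 = {1, 4, 7, 8}
Tree: B1–B2, B2–B3, B2–B4, B1–B5
Each bag holds 4 vertices, so the decomposition has width 3, which upper-bounds the treewidth. On the other hand G contains the 4-clique {1, 3, 5, 8}. A clique must lie in a single bag of any decomposition, so no decomposition can have width below 3. Therefore the treewidth is 3.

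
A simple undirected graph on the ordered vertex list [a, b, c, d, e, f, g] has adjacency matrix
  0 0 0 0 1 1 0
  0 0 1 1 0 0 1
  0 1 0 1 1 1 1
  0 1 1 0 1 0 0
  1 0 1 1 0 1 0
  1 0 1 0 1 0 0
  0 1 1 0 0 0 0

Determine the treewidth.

A width-2 tree decomposition is:
Bags: B1 = {c, d, e}  B2 = {b, c, d}  B3 = {c, e, f}  B4 = {b, c, g}  B5 = {a, e, f}
Tree: B1–B2, B1–B3, B2–B4, B3–B5
Each bag holds 3 vertices, so the decomposition has width 2, which upper-bounds the treewidth. Conversely, {c, d, e} is a clique of size 3, and the vertices of any clique must share a bag in every tree decomposition; so some bag has ≥ 3 vertices and tw(G) ≥ 2. Hence tw(G) = 2 exactly.

2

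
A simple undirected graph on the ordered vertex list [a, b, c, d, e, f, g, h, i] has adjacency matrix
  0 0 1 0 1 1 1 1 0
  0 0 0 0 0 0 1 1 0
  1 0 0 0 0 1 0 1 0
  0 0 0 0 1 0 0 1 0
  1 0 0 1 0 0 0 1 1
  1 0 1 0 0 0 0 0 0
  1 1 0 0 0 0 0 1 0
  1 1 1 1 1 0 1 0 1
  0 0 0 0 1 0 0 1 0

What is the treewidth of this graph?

2

A width-2 tree decomposition is:
Bags: B1 = {a, g, h}  B2 = {a, c, h}  B3 = {a, c, f}  B4 = {a, e, h}  B5 = {e, h, i}  B6 = {b, g, h}  B7 = {d, e, h}
Tree: B1–B2, B2–B3, B2–B4, B4–B5, B1–B6, B4–B7
Every bag has size at most 3, so the width is 3 − 1 = 2 and tw(G) ≤ 2. For the lower bound, the 3 vertices {d, e, h} are pairwise adjacent, and any tree decomposition puts a clique entirely inside one bag — forcing width ≥ 2. Therefore the treewidth is 2.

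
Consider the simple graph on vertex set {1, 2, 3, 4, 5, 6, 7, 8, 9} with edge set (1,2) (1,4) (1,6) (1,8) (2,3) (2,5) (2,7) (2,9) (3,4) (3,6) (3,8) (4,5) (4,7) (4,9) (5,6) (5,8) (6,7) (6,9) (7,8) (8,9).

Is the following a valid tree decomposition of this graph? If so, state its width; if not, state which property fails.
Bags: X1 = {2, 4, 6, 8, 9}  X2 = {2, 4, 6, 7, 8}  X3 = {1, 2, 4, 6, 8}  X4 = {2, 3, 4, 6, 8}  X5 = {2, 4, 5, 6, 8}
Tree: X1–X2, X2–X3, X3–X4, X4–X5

Yes; width 4.

Every vertex of G appears in some bag (union = {1, 2, 3, 4, 5, 6, 7, 8, 9}); every edge is covered by a bag; and for each vertex v the set of bags containing v is connected in the bag tree. The decomposition is therefore valid. The largest bag has 5 vertices, so the width is 4.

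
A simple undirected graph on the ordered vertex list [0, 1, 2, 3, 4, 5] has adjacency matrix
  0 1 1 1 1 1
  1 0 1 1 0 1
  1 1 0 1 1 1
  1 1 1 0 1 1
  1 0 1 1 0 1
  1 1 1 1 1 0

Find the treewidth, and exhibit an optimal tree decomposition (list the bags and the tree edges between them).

Treewidth 4.
One such decomposition:
Bags: B1 = {0, 1, 2, 3, 5}  B2 = {0, 2, 3, 4, 5}
Tree: B1–B2

The largest bag has 5 vertices, giving width 4; this decomposition certifies tw(G) ≤ 4. On the other hand G contains the 5-clique {0, 1, 2, 3, 5}. A clique must lie in a single bag of any decomposition, so no decomposition can have width below 4. Hence tw(G) = 4 exactly.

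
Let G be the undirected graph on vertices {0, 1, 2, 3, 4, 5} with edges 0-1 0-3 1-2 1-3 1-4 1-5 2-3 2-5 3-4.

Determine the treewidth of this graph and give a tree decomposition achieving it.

Treewidth 2.
One optimal decomposition is:
Bags: B1 = {1, 2, 3}  B2 = {1, 2, 5}  B3 = {1, 3, 4}  B4 = {0, 1, 3}
Tree: B1–B2, B1–B3, B1–B4

Each bag holds 3 vertices, so the decomposition has width 2, which upper-bounds the treewidth. For the lower bound, the 3 vertices {0, 1, 3} are pairwise adjacent, and any tree decomposition puts a clique entirely inside one bag — forcing width ≥ 2. The upper and lower bounds meet at 2, so that is the treewidth.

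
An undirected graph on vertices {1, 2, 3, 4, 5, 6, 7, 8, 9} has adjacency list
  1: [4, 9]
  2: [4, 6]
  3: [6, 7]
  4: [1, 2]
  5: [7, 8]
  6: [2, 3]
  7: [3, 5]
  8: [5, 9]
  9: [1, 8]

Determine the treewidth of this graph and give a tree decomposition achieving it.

Treewidth 2.
One optimal decomposition is:
Bags: B1 = {2, 4, 6}  B2 = {1, 4, 6}  B3 = {1, 6, 9}  B4 = {6, 8, 9}  B5 = {5, 6, 8}  B6 = {5, 6, 7}  B7 = {3, 6, 7}
Tree: B1–B2, B2–B3, B3–B4, B4–B5, B5–B6, B6–B7

Every bag has size at most 3, so the width is 3 − 1 = 2 and tw(G) ≤ 2. The edges 6–2–4–1–9–8–5–7–3–6 form a cycle, so G is not a tree and its treewidth is at least 2. Combining the bounds, tw(G) = 2.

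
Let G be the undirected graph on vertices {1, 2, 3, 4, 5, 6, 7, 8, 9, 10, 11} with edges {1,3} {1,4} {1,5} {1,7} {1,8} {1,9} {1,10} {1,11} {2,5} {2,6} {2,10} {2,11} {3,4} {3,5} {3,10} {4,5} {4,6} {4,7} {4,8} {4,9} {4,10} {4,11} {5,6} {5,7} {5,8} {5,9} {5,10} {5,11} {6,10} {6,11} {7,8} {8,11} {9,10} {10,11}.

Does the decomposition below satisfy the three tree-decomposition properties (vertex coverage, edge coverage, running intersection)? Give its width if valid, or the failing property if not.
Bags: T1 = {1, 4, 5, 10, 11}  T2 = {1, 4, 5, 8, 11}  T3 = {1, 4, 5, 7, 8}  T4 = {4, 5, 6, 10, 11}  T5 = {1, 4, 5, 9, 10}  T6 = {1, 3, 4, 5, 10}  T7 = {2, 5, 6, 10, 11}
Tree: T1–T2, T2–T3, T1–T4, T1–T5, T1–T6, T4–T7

Every vertex of G appears in some bag (union = {1, 2, 3, 4, 5, 6, 7, 8, 9, 10, 11}); every edge is covered by a bag; and for each vertex v the set of bags containing v is connected in the bag tree. The decomposition is therefore valid. The largest bag has 5 vertices, so the width is 4.

Yes; width 4.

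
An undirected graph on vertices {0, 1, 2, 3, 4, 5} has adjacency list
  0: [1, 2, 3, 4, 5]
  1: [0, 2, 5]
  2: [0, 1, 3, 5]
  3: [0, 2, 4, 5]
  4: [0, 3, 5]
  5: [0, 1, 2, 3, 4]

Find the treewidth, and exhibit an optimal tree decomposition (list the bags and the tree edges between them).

Each bag holds 4 vertices, so the decomposition has width 3, which upper-bounds the treewidth. For the lower bound, the 4 vertices {0, 1, 2, 5} are pairwise adjacent, and any tree decomposition puts a clique entirely inside one bag — forcing width ≥ 3. Hence tw(G) = 3 exactly.

Treewidth 3.
Bags: B1 = {0, 1, 2, 5}  B2 = {0, 2, 3, 5}  B3 = {0, 3, 4, 5}
Tree: B1–B2, B2–B3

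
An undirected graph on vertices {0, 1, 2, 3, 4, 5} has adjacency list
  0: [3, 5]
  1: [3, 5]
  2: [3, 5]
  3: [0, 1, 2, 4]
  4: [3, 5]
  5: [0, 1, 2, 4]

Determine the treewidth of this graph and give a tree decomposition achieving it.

Treewidth 2.
One such decomposition:
Bags: B1 = {0, 3, 5}  B2 = {2, 3, 5}  B3 = {3, 4, 5}  B4 = {1, 3, 5}
Tree: B1–B2, B2–B3, B3–B4

Each bag holds 3 vertices, so the decomposition has width 2, which upper-bounds the treewidth. For the lower bound, G contains the cycle 3–0–5–2–3, so G is not a forest; only forests have treewidth ≤ 1, hence tw(G) ≥ 2. Hence tw(G) = 2 exactly.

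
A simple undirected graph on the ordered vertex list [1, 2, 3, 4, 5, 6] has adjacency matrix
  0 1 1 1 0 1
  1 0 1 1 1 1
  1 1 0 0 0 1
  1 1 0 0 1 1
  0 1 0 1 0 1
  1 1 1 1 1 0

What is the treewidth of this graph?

A width-3 tree decomposition is:
Bags: B1 = {1, 2, 3, 6}  B2 = {1, 2, 4, 6}  B3 = {2, 4, 5, 6}
Tree: B1–B2, B2–B3
Each bag holds 4 vertices, so the decomposition has width 3, which upper-bounds the treewidth. Conversely, {1, 2, 3, 6} is a clique of size 4, and the vertices of any clique must share a bag in every tree decomposition; so some bag has ≥ 4 vertices and tw(G) ≥ 3. The upper and lower bounds meet at 3, so that is the treewidth.

3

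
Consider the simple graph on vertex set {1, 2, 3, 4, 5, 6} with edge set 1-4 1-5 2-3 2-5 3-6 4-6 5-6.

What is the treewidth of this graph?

A width-2 tree decomposition is:
Bags: B1 = {2, 3, 5}  B2 = {3, 5, 6}  B3 = {1, 5, 6}  B4 = {1, 4, 6}
Tree: B1–B2, B2–B3, B3–B4
Each bag holds 3 vertices, so the decomposition has width 2, which upper-bounds the treewidth. The edges 2–3–6–5–2 form a cycle, so G is not a tree and its treewidth is at least 2. Hence tw(G) = 2 exactly.

2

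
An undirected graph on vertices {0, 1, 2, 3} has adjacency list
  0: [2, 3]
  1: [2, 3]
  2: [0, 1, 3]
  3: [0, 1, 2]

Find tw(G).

2

A width-2 tree decomposition is:
Bags: B1 = {1, 2, 3}  B2 = {0, 2, 3}
Tree: B1–B2
Every bag has size at most 3, so the width is 3 − 1 = 2 and tw(G) ≤ 2. On the other hand G contains the 3-clique {0, 2, 3}. A clique must lie in a single bag of any decomposition, so no decomposition can have width below 2. Combining the bounds, tw(G) = 2.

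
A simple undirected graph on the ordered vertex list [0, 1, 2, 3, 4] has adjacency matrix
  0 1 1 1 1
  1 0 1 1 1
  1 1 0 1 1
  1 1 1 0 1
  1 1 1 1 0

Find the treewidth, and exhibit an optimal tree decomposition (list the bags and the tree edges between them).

Treewidth 4.
One such decomposition:
Bags: B1 = {0, 1, 2, 3, 4}
Tree: (single bag)

With just one bag of size 5, the width is 5 − 1 = 4, so tw(G) ≤ 4. Conversely, {0, 1, 2, 3, 4} is a clique of size 5, and the vertices of any clique must share a bag in every tree decomposition; so some bag has ≥ 5 vertices and tw(G) ≥ 4. Therefore the treewidth is 4.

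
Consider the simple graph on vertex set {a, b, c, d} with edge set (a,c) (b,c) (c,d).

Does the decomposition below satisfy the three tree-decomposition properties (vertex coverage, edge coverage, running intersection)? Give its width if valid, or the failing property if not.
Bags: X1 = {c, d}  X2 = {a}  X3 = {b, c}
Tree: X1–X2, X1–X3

No — edge (c,a) lies in no bag.

A tree decomposition must satisfy three properties: every vertex lies in some bag; for every edge, both endpoints lie together in some bag; and for every vertex, the bags containing it form a connected subtree. Here edge (c,a) lies in no bag, so the decomposition is invalid.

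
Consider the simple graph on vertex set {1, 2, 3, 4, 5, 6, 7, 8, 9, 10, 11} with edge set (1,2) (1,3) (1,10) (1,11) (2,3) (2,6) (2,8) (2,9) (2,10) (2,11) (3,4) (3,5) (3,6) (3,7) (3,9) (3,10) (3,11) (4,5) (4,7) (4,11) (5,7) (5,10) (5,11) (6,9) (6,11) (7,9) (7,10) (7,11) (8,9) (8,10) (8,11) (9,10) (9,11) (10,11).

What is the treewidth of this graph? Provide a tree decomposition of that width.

Treewidth 4.
One such decomposition:
Bags: B1 = {2, 3, 6, 9, 11}  B2 = {2, 3, 9, 10, 11}  B3 = {3, 7, 9, 10, 11}  B4 = {2, 8, 9, 10, 11}  B5 = {1, 2, 3, 10, 11}  B6 = {3, 5, 7, 10, 11}  B7 = {3, 4, 5, 7, 11}
Tree: B1–B2, B2–B3, B2–B4, B2–B5, B3–B6, B6–B7

The largest bag has 5 vertices, giving width 4; this decomposition certifies tw(G) ≤ 4. Conversely, {2, 8, 9, 10, 11} is a clique of size 5, and the vertices of any clique must share a bag in every tree decomposition; so some bag has ≥ 5 vertices and tw(G) ≥ 4. Therefore the treewidth is 4.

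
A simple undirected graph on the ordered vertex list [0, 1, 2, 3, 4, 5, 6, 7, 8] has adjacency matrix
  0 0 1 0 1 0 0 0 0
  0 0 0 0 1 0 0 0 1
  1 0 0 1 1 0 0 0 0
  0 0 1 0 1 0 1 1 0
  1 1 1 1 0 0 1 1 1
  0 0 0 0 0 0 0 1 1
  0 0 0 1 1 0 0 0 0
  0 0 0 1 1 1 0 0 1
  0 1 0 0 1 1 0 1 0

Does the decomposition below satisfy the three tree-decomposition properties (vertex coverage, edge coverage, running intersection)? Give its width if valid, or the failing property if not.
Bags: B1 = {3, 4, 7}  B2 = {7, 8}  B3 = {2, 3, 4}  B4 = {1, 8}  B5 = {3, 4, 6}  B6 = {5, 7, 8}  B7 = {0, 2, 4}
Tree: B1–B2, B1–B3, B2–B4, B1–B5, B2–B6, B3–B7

A tree decomposition must satisfy three properties: every vertex lies in some bag; for every edge, both endpoints lie together in some bag; and for every vertex, the bags containing it form a connected subtree. Here edge (4,8) lies in no bag, so the decomposition is invalid.

No — edge (4,8) lies in no bag.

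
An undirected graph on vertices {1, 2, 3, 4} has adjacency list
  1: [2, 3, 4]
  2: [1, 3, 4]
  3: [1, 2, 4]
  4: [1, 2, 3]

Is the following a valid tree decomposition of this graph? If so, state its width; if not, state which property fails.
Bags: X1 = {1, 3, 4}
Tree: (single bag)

A tree decomposition must satisfy three properties: every vertex lies in some bag; for every edge, both endpoints lie together in some bag; and for every vertex, the bags containing it form a connected subtree. Here vertex 2 appears in no bag, so the decomposition is invalid.

No — vertex 2 appears in no bag.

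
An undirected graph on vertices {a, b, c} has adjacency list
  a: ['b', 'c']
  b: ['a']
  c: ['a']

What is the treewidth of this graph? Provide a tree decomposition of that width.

The largest bag has 2 vertices, giving width 1; this decomposition certifies tw(G) ≤ 1. Any graph with an edge has treewidth ≥ 1, and G has the edge a–b. The upper and lower bounds meet at 1, so that is the treewidth.

Treewidth 1.
One optimal decomposition is:
Bags: B1 = {a, b}  B2 = {a, c}
Tree: B1–B2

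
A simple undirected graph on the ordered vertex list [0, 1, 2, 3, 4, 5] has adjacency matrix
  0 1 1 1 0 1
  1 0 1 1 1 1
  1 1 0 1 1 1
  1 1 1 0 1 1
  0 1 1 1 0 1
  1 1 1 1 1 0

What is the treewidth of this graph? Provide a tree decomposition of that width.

Treewidth 4.
Bags: B1 = {1, 2, 3, 4, 5}  B2 = {0, 1, 2, 3, 5}
Tree: B1–B2

Each bag holds 5 vertices, so the decomposition has width 4, which upper-bounds the treewidth. On the other hand G contains the 5-clique {0, 1, 2, 3, 5}. A clique must lie in a single bag of any decomposition, so no decomposition can have width below 4. Combining the bounds, tw(G) = 4.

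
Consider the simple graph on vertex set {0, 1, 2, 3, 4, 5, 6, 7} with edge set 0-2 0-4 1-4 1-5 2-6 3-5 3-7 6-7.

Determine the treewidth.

A width-2 tree decomposition is:
Bags: B1 = {0, 2, 4}  B2 = {2, 4, 6}  B3 = {4, 6, 7}  B4 = {3, 4, 7}  B5 = {3, 4, 5}  B6 = {1, 4, 5}
Tree: B1–B2, B2–B3, B3–B4, B4–B5, B5–B6
Each bag holds 3 vertices, so the decomposition has width 2, which upper-bounds the treewidth. The edges 4–0–2–6–7–3–5–1–4 form a cycle, so G is not a tree and its treewidth is at least 2. Therefore the treewidth is 2.

2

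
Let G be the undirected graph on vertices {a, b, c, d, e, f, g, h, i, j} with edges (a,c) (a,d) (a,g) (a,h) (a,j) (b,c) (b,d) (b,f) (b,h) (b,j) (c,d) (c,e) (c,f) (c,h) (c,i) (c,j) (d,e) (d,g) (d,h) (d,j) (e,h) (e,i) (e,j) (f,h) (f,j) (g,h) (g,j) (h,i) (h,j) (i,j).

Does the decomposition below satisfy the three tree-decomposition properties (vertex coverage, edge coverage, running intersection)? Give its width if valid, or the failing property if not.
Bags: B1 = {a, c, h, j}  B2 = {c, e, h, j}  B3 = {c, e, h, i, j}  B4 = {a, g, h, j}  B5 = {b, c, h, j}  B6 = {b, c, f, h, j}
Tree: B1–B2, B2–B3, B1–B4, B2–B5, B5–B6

No — vertex d appears in no bag.

A tree decomposition must satisfy three properties: every vertex lies in some bag; for every edge, both endpoints lie together in some bag; and for every vertex, the bags containing it form a connected subtree. Here vertex d appears in no bag, so the decomposition is invalid.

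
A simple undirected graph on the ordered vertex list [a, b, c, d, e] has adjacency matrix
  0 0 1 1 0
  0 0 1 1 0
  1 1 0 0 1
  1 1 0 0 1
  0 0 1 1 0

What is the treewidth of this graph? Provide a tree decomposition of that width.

Treewidth 2.
Bags: B1 = {c, d, e}  B2 = {a, c, d}  B3 = {b, c, d}
Tree: B1–B2, B2–B3

The largest bag has 3 vertices, giving width 2; this decomposition certifies tw(G) ≤ 2. Since e–d–a–c–e is a cycle in G, G is not acyclic. Forests are exactly the graphs of treewidth ≤ 1, so tw(G) ≥ 2. Therefore the treewidth is 2.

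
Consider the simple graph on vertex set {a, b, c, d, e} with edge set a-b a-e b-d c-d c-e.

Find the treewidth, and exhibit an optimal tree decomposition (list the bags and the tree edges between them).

Every bag has size at most 3, so the width is 3 − 1 = 2 and tw(G) ≤ 2. The edges e–a–b–d–c–e form a cycle, so G is not a tree and its treewidth is at least 2. The upper and lower bounds meet at 2, so that is the treewidth.

Treewidth 2.
One optimal decomposition is:
Bags: B1 = {a, b, e}  B2 = {b, d, e}  B3 = {c, d, e}
Tree: B1–B2, B2–B3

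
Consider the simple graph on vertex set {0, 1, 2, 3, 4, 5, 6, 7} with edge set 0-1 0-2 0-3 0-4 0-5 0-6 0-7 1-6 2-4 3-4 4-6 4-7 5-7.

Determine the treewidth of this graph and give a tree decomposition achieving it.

Each bag holds 3 vertices, so the decomposition has width 2, which upper-bounds the treewidth. Conversely, {0, 1, 6} is a clique of size 3, and the vertices of any clique must share a bag in every tree decomposition; so some bag has ≥ 3 vertices and tw(G) ≥ 2. Combining the bounds, tw(G) = 2.

Treewidth 2.
Bags: B1 = {0, 1, 6}  B2 = {0, 4, 6}  B3 = {0, 3, 4}  B4 = {0, 2, 4}  B5 = {0, 4, 7}  B6 = {0, 5, 7}
Tree: B1–B2, B2–B3, B3–B4, B3–B5, B5–B6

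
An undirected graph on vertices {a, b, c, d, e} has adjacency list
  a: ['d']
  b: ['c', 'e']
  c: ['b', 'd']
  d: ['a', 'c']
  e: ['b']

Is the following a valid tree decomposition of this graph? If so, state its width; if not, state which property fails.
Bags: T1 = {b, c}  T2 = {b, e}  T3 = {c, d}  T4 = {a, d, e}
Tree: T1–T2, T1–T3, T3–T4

A tree decomposition must satisfy three properties: every vertex lies in some bag; for every edge, both endpoints lie together in some bag; and for every vertex, the bags containing it form a connected subtree. Here bags containing vertex e are not connected in the tree, so the decomposition is invalid.

No — bags containing vertex e are not connected in the tree.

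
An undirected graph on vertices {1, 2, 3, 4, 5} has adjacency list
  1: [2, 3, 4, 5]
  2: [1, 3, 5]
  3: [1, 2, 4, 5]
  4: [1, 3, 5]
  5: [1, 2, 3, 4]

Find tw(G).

A width-3 tree decomposition is:
Bags: B1 = {1, 3, 4, 5}  B2 = {1, 2, 3, 5}
Tree: B1–B2
The largest bag has 4 vertices, giving width 3; this decomposition certifies tw(G) ≤ 3. Conversely, {1, 2, 3, 5} is a clique of size 4, and the vertices of any clique must share a bag in every tree decomposition; so some bag has ≥ 4 vertices and tw(G) ≥ 3. Therefore the treewidth is 3.

3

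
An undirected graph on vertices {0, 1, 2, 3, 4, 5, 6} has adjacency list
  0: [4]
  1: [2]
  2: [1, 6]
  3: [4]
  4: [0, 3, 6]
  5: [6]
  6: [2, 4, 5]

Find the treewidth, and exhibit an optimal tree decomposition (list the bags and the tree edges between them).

Treewidth 1.
Bags: B1 = {2, 6}  B2 = {5, 6}  B3 = {1, 2}  B4 = {4, 6}  B5 = {3, 4}  B6 = {0, 4}
Tree: B1–B2, B1–B3, B2–B4, B4–B5, B5–B6

Each bag holds 2 vertices, so the decomposition has width 1, which upper-bounds the treewidth. Any graph with an edge has treewidth ≥ 1, and G has the edge 2–6. Therefore the treewidth is 1.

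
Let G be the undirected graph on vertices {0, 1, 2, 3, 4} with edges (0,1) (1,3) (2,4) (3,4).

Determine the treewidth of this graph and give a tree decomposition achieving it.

Treewidth 1.
One optimal decomposition is:
Bags: B1 = {0, 1}  B2 = {1, 3}  B3 = {3, 4}  B4 = {2, 4}
Tree: B1–B2, B2–B3, B3–B4

Each bag holds 2 vertices, so the decomposition has width 1, which upper-bounds the treewidth. Any graph with an edge has treewidth ≥ 1, and G has the edge 0–1. Therefore the treewidth is 1.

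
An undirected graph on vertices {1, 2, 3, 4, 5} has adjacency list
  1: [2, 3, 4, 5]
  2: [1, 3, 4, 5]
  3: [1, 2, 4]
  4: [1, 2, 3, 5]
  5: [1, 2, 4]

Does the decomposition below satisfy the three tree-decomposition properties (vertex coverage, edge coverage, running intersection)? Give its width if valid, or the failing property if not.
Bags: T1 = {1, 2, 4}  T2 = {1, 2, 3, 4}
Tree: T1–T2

A tree decomposition must satisfy three properties: every vertex lies in some bag; for every edge, both endpoints lie together in some bag; and for every vertex, the bags containing it form a connected subtree. Here vertex 5 appears in no bag, so the decomposition is invalid.

No — vertex 5 appears in no bag.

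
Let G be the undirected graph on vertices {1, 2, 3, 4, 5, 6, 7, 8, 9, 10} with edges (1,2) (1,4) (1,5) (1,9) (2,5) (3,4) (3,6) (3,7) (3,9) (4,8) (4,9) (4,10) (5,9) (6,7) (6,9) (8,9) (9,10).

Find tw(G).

A width-2 tree decomposition is:
Bags: B1 = {3, 6, 9}  B2 = {3, 4, 9}  B3 = {3, 6, 7}  B4 = {1, 4, 9}  B5 = {4, 8, 9}  B6 = {4, 9, 10}  B7 = {1, 5, 9}  B8 = {1, 2, 5}
Tree: B1–B2, B1–B3, B2–B4, B4–B5, B2–B6, B4–B7, B7–B8
Every bag has size at most 3, so the width is 3 − 1 = 2 and tw(G) ≤ 2. Conversely, {4, 8, 9} is a clique of size 3, and the vertices of any clique must share a bag in every tree decomposition; so some bag has ≥ 3 vertices and tw(G) ≥ 2. Combining the bounds, tw(G) = 2.

2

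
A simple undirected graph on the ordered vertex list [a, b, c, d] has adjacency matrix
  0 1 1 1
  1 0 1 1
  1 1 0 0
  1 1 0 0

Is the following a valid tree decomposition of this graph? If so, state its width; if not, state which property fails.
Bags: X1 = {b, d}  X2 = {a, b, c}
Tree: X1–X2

A tree decomposition must satisfy three properties: every vertex lies in some bag; for every edge, both endpoints lie together in some bag; and for every vertex, the bags containing it form a connected subtree. Here edge (a,d) lies in no bag, so the decomposition is invalid.

No — edge (a,d) lies in no bag.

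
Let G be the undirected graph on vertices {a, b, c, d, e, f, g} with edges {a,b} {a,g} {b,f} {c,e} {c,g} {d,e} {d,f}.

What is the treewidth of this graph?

A width-2 tree decomposition is:
Bags: B1 = {d, e, f}  B2 = {b, e, f}  B3 = {a, b, e}  B4 = {a, e, g}  B5 = {c, e, g}
Tree: B1–B2, B2–B3, B3–B4, B4–B5
The largest bag has 3 vertices, giving width 2; this decomposition certifies tw(G) ≤ 2. For the lower bound, G contains the cycle e–d–f–b–a–g–c–e, so G is not a forest; only forests have treewidth ≤ 1, hence tw(G) ≥ 2. Therefore the treewidth is 2.

2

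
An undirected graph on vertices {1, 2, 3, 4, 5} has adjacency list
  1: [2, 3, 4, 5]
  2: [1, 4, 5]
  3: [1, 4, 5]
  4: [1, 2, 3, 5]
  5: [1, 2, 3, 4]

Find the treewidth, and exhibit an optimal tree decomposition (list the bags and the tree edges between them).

Each bag holds 4 vertices, so the decomposition has width 3, which upper-bounds the treewidth. For the lower bound, the 4 vertices {1, 2, 4, 5} are pairwise adjacent, and any tree decomposition puts a clique entirely inside one bag — forcing width ≥ 3. Hence tw(G) = 3 exactly.

Treewidth 3.
One optimal decomposition is:
Bags: B1 = {1, 3, 4, 5}  B2 = {1, 2, 4, 5}
Tree: B1–B2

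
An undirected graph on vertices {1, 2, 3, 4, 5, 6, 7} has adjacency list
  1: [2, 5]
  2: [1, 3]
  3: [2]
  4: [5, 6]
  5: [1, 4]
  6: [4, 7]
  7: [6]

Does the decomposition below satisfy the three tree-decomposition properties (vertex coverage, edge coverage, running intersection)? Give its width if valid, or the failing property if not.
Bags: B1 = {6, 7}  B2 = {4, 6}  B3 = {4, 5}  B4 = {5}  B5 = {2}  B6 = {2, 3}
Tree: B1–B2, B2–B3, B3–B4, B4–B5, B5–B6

No — vertex 1 appears in no bag.

A tree decomposition must satisfy three properties: every vertex lies in some bag; for every edge, both endpoints lie together in some bag; and for every vertex, the bags containing it form a connected subtree. Here vertex 1 appears in no bag, so the decomposition is invalid.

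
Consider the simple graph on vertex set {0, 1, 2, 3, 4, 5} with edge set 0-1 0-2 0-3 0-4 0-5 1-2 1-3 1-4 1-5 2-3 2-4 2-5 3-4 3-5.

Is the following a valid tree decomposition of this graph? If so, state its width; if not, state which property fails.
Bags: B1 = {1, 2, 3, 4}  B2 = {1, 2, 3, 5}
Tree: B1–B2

A tree decomposition must satisfy three properties: every vertex lies in some bag; for every edge, both endpoints lie together in some bag; and for every vertex, the bags containing it form a connected subtree. Here vertex 0 appears in no bag, so the decomposition is invalid.

No — vertex 0 appears in no bag.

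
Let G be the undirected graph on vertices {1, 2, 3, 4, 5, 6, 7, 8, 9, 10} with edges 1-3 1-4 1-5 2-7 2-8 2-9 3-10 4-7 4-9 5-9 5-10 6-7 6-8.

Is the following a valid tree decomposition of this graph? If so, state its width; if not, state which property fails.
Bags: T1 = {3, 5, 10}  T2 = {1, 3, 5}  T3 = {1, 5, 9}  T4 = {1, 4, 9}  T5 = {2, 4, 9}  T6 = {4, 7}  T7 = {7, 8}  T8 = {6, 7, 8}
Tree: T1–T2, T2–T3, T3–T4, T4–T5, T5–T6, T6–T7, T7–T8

A tree decomposition must satisfy three properties: every vertex lies in some bag; for every edge, both endpoints lie together in some bag; and for every vertex, the bags containing it form a connected subtree. Here edge (2,7) lies in no bag, so the decomposition is invalid.

No — edge (2,7) lies in no bag.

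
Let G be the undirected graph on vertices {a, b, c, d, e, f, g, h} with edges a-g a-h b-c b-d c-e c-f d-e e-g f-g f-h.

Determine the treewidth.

2

A width-2 tree decomposition is:
Bags: B1 = {b, d, e}  B2 = {b, c, e}  B3 = {c, e, g}  B4 = {c, f, g}  B5 = {a, f, g}  B6 = {a, f, h}
Tree: B1–B2, B2–B3, B3–B4, B4–B5, B5–B6
Each bag holds 3 vertices, so the decomposition has width 2, which upper-bounds the treewidth. The edges d–b–c–e–d form a cycle, so G is not a tree and its treewidth is at least 2. Hence tw(G) = 2 exactly.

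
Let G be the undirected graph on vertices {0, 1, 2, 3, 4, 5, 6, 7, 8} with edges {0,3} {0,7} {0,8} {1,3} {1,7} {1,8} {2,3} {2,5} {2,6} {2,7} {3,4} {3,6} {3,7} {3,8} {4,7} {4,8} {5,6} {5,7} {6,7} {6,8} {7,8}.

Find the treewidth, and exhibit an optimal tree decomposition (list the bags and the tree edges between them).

Each bag holds 4 vertices, so the decomposition has width 3, which upper-bounds the treewidth. On the other hand G contains the 4-clique {0, 3, 7, 8}. A clique must lie in a single bag of any decomposition, so no decomposition can have width below 3. Combining the bounds, tw(G) = 3.

Treewidth 3.
Bags: B1 = {0, 3, 7, 8}  B2 = {3, 6, 7, 8}  B3 = {2, 3, 6, 7}  B4 = {2, 5, 6, 7}  B5 = {3, 4, 7, 8}  B6 = {1, 3, 7, 8}
Tree: B1–B2, B2–B3, B3–B4, B1–B5, B2–B6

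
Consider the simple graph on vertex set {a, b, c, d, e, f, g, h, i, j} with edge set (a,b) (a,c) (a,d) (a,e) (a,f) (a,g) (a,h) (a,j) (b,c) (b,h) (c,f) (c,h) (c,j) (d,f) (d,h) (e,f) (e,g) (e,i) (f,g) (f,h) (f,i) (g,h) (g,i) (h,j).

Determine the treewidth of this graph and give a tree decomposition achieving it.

Treewidth 3.
One such decomposition:
Bags: B1 = {a, e, f, g}  B2 = {a, f, g, h}  B3 = {a, d, f, h}  B4 = {e, f, g, i}  B5 = {a, c, f, h}  B6 = {a, b, c, h}  B7 = {a, c, h, j}
Tree: B1–B2, B2–B3, B1–B4, B3–B5, B5–B6, B6–B7

Every bag has size at most 4, so the width is 4 − 1 = 3 and tw(G) ≤ 3. Conversely, {a, e, f, g} is a clique of size 4, and the vertices of any clique must share a bag in every tree decomposition; so some bag has ≥ 4 vertices and tw(G) ≥ 3. Therefore the treewidth is 3.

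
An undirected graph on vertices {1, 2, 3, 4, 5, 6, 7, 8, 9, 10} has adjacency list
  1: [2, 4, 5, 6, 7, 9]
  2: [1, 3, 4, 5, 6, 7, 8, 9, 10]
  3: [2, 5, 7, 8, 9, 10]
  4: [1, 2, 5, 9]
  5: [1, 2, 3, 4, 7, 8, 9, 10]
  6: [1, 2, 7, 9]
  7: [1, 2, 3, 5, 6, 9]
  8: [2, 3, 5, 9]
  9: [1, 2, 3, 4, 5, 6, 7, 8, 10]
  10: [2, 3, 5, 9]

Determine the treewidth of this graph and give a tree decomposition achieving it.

Treewidth 4.
One such decomposition:
Bags: B1 = {1, 2, 4, 5, 9}  B2 = {1, 2, 5, 7, 9}  B3 = {1, 2, 6, 7, 9}  B4 = {2, 3, 5, 7, 9}  B5 = {2, 3, 5, 9, 10}  B6 = {2, 3, 5, 8, 9}
Tree: B1–B2, B2–B3, B2–B4, B4–B5, B4–B6

Each bag holds 5 vertices, so the decomposition has width 4, which upper-bounds the treewidth. On the other hand G contains the 5-clique {1, 2, 4, 5, 9}. A clique must lie in a single bag of any decomposition, so no decomposition can have width below 4. The upper and lower bounds meet at 4, so that is the treewidth.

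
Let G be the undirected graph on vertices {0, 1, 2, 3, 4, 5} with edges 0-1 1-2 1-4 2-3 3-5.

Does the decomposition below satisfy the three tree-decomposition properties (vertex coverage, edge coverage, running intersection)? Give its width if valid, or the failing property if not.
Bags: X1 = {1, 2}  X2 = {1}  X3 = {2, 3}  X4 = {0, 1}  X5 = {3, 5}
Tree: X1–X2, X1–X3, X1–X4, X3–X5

A tree decomposition must satisfy three properties: every vertex lies in some bag; for every edge, both endpoints lie together in some bag; and for every vertex, the bags containing it form a connected subtree. Here vertex 4 appears in no bag, so the decomposition is invalid.

No — vertex 4 appears in no bag.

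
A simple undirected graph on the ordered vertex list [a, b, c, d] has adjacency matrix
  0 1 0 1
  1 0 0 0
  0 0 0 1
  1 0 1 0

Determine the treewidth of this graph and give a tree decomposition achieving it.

The largest bag has 2 vertices, giving width 1; this decomposition certifies tw(G) ≤ 1. G has an edge, so its treewidth is at least 1. Combining the bounds, tw(G) = 1.

Treewidth 1.
One optimal decomposition is:
Bags: B1 = {c, d}  B2 = {a, d}  B3 = {a, b}
Tree: B1–B2, B2–B3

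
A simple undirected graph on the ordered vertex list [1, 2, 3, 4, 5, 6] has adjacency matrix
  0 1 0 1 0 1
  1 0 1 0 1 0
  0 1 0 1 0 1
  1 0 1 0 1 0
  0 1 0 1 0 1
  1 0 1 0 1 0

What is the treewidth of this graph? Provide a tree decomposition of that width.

Treewidth 3.
Bags: B1 = {1, 2, 3, 5}  B2 = {1, 3, 5, 6}  B3 = {1, 3, 4, 5}
Tree: B1–B2, B2–B3

Every bag has size at most 4, so the width is 4 − 1 = 3 and tw(G) ≤ 3. For the lower bound: the 4 vertex sets {1,2}, {3,6}, {5}, {4} are disjoint, each induces a connected subgraph, and every pair is joined by at least one edge of G. Contracting each set to a single vertex therefore yields K_{4} as a minor, and since treewidth is minor-monotone, tw(G) ≥ tw(K_{4}) = 3. Combining the bounds, tw(G) = 3.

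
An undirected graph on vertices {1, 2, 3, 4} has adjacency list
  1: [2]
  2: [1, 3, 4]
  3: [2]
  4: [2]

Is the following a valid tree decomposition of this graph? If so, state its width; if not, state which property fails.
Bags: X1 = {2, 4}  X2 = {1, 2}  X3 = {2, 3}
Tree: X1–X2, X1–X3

Checking the three conditions: (i) the bags cover all of {1, 2, 3, 4}; (ii) for each edge, some bag contains both endpoints; (iii) the bags containing any fixed vertex form a subtree. All hold, so the decomposition is valid with width 2 − 1 = 1.

Yes; width 1.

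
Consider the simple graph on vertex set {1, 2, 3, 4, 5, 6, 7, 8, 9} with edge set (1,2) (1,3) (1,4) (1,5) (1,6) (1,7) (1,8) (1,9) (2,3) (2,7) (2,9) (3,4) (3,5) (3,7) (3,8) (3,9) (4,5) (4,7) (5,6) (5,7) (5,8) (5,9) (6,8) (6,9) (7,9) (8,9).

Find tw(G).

4

A width-4 tree decomposition is:
Bags: B1 = {1, 3, 5, 7, 9}  B2 = {1, 3, 4, 5, 7}  B3 = {1, 2, 3, 7, 9}  B4 = {1, 3, 5, 8, 9}  B5 = {1, 5, 6, 8, 9}
Tree: B1–B2, B1–B3, B1–B4, B4–B5
Every bag has size at most 5, so the width is 5 − 1 = 4 and tw(G) ≤ 4. Conversely, {1, 2, 3, 7, 9} is a clique of size 5, and the vertices of any clique must share a bag in every tree decomposition; so some bag has ≥ 5 vertices and tw(G) ≥ 4. Therefore the treewidth is 4.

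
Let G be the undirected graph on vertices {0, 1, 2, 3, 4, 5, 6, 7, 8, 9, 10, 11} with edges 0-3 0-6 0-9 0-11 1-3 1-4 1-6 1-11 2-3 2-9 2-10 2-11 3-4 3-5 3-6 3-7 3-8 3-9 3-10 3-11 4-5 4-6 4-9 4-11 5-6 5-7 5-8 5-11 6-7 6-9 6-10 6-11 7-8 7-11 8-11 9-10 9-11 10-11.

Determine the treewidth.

A width-4 tree decomposition is:
Bags: B1 = {3, 4, 6, 9, 11}  B2 = {0, 3, 6, 9, 11}  B3 = {3, 4, 5, 6, 11}  B4 = {3, 5, 6, 7, 11}  B5 = {3, 6, 9, 10, 11}  B6 = {3, 5, 7, 8, 11}  B7 = {1, 3, 4, 6, 11}  B8 = {2, 3, 9, 10, 11}
Tree: B1–B2, B1–B3, B3–B4, B2–B5, B4–B6, B1–B7, B5–B8
Each bag holds 5 vertices, so the decomposition has width 4, which upper-bounds the treewidth. Conversely, {3, 5, 7, 8, 11} is a clique of size 5, and the vertices of any clique must share a bag in every tree decomposition; so some bag has ≥ 5 vertices and tw(G) ≥ 4. Combining the bounds, tw(G) = 4.

4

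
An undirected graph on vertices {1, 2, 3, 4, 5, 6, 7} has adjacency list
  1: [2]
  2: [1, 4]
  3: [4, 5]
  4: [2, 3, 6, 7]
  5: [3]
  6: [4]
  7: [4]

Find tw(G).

A width-1 tree decomposition is:
Bags: B1 = {1, 2}  B2 = {2, 4}  B3 = {4, 6}  B4 = {3, 4}  B5 = {3, 5}  B6 = {4, 7}
Tree: B1–B2, B2–B3, B2–B4, B4–B5, B4–B6
Every bag has size at most 2, so the width is 2 − 1 = 1 and tw(G) ≤ 1. Since G has at least one edge (e.g. 2–1), it is not an edgeless graph, so tw(G) ≥ 1. Combining the bounds, tw(G) = 1.

1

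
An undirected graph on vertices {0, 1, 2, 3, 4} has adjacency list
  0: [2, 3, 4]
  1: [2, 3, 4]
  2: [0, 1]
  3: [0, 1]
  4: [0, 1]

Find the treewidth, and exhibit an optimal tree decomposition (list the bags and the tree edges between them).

Each bag holds 3 vertices, so the decomposition has width 2, which upper-bounds the treewidth. For the lower bound, G contains the cycle 4–1–2–0–4, so G is not a forest; only forests have treewidth ≤ 1, hence tw(G) ≥ 2. Combining the bounds, tw(G) = 2.

Treewidth 2.
Bags: B1 = {0, 1, 4}  B2 = {0, 1, 2}  B3 = {0, 1, 3}
Tree: B1–B2, B2–B3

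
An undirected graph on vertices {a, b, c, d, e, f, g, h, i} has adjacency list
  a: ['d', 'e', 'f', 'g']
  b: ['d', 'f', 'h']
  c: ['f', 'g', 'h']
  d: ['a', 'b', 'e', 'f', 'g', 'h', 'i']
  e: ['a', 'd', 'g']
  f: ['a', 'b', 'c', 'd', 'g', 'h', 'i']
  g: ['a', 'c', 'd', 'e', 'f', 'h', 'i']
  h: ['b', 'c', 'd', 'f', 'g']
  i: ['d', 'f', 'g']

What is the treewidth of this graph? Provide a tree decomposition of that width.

Each bag holds 4 vertices, so the decomposition has width 3, which upper-bounds the treewidth. Conversely, {a, d, e, g} is a clique of size 4, and the vertices of any clique must share a bag in every tree decomposition; so some bag has ≥ 4 vertices and tw(G) ≥ 3. The upper and lower bounds meet at 3, so that is the treewidth.

Treewidth 3.
One such decomposition:
Bags: B1 = {d, f, g, h}  B2 = {b, d, f, h}  B3 = {c, f, g, h}  B4 = {a, d, f, g}  B5 = {a, d, e, g}  B6 = {d, f, g, i}
Tree: B1–B2, B1–B3, B1–B4, B4–B5, B1–B6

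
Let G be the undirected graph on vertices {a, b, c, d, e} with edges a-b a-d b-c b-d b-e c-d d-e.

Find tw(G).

2

A width-2 tree decomposition is:
Bags: B1 = {b, c, d}  B2 = {a, b, d}  B3 = {b, d, e}
Tree: B1–B2, B2–B3
The largest bag has 3 vertices, giving width 2; this decomposition certifies tw(G) ≤ 2. On the other hand G contains the 3-clique {b, d, e}. A clique must lie in a single bag of any decomposition, so no decomposition can have width below 2. Hence tw(G) = 2 exactly.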